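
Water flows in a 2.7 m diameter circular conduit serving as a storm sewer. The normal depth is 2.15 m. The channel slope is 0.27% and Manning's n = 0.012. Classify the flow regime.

subcritical

For a circular section of diameter D = 2.7 m at depth y = 2.15 m, the central angle is θ = 2 arccos(1 − 2y/D) = 4.41 rad. Then A = (D²/8)(θ − sin θ) = 4.889 m² and P = Dθ/2 = 5.954 m.
Hydraulic radius R = A/P = 4.889/5.954 = 0.8211 m.
V = (1/n) R^(2/3) √S = (1/0.012) × 0.8211^(2/3) × √0.0027 = 3.797 m/s. Hydraulic depth D_h = A/T = 4.889/2.175 = 2.248 m.
Froude number Fr = V/√(g·D_h) = 3.797/√(9.81×2.248) = 0.809, which is less than 1, so the flow is subcritical.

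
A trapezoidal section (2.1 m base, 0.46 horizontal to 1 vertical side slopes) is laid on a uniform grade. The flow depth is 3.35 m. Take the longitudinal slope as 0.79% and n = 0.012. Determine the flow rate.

Q = 107 m³/s

With bottom width b = 2.1 m and side slope z = 0.46: A = (b + zy)y = (2.1 + 0.46×3.35)×3.35 = 12.2 m²; P = b + 2y√(1+z²) = 2.1 + 2×3.35×1.101 = 9.475 m.
Hydraulic radius R = A/P = 12.2/9.475 = 1.287 m.
Manning's equation: Q = (1/n) A R^(2/3) S^(1/2) = (1/0.012) × 12.2 × 1.287^(2/3) × 0.0079^(1/2) = 107 m³/s.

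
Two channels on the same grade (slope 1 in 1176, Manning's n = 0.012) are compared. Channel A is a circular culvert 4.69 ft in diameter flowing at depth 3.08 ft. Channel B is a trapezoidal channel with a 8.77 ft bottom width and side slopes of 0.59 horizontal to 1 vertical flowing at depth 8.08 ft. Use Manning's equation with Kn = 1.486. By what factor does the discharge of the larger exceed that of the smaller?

Channel A: For a circular section of diameter D = 4.69 ft at depth y = 3.08 ft, the central angle is θ = 2 arccos(1 − 2y/D) = 3.779 rad. Then A = (D²/8)(θ − sin θ) = 12.03 ft² and P = Dθ/2 = 8.862 ft. Hydraulic radius R = A/P = 12.03/8.862 = 1.357 ft. Q_A = (1.486/0.012)·12.03·1.357^(2/3)·√0.0008503 = 53.24 ft³/s.
Channel B: With bottom width b = 8.77 ft and side slope z = 0.59: A = (b + zy)y = (8.77 + 0.59×8.08)×8.08 = 109.4 ft²; P = b + 2y√(1+z²) = 8.77 + 2×8.08×1.161 = 27.53 ft. Hydraulic radius R = A/P = 109.4/27.53 = 3.973 ft. Q_B = (1.486/0.012)·109.4·3.973^(2/3)·√0.0008503 = 990.8 ft³/s.
The larger discharge is 990.8 ft³/s and the smaller is 53.24 ft³/s; the ratio is 18.6.

18.6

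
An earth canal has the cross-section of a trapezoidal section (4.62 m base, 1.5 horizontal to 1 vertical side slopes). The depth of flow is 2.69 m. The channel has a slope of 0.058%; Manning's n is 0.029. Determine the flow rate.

Q = 26.7 m³/s

With bottom width b = 4.62 m and side slope z = 1.5: A = (b + zy)y = (4.62 + 1.5×2.69)×2.69 = 23.28 m²; P = b + 2y√(1+z²) = 4.62 + 2×2.69×1.803 = 14.32 m.
Hydraulic radius R = A/P = 23.28/14.32 = 1.626 m.
Manning's equation: Q = (1/n) A R^(2/3) S^(1/2) = (1/0.029) × 23.28 × 1.626^(2/3) × 0.00058^(1/2) = 26.7 m³/s.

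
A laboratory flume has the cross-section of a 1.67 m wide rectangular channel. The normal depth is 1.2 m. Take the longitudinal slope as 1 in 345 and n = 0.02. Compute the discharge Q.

Q = 3.36 m³/s

Flow area A = b·y = 1.67 × 1.2 = 2.004 m². Wetted perimeter P = b + 2y = 1.67 + 2×1.2 = 4.07 m.
Hydraulic radius R = A/P = 2.004/4.07 = 0.4924 m.
Manning's equation: Q = (1/n) A R^(2/3) S^(1/2) = (1/0.02) × 2.004 × 0.4924^(2/3) × 0.002899^(1/2) = 3.36 m³/s.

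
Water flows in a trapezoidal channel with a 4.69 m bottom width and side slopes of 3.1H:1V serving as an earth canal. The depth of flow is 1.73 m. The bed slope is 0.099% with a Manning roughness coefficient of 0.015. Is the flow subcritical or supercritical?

With bottom width b = 4.69 m and side slope z = 3.1: A = (b + zy)y = (4.69 + 3.1×1.73)×1.73 = 17.39 m²; P = b + 2y√(1+z²) = 4.69 + 2×1.73×3.257 = 15.96 m.
Hydraulic radius R = A/P = 17.39/15.96 = 1.09 m.
V = (1/n) R^(2/3) √S = (1/0.015) × 1.09^(2/3) × √0.00099 = 2.221 m/s. Hydraulic depth D_h = A/T = 17.39/15.42 = 1.128 m.
Froude number Fr = V/√(g·D_h) = 2.221/√(9.81×1.128) = 0.668, which is less than 1, so the flow is subcritical.

subcritical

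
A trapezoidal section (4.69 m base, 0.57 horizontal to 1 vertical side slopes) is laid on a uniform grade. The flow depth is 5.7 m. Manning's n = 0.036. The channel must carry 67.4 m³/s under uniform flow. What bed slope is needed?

With bottom width b = 4.69 m and side slope z = 0.57: A = (b + zy)y = (4.69 + 0.57×5.7)×5.7 = 45.25 m²; P = b + 2y√(1+z²) = 4.69 + 2×5.7×1.151 = 17.81 m.
Hydraulic radius R = A/P = 45.25/17.81 = 2.541 m.
From Manning's equation, S = [nQ / (1 A R^(2/3))]² = [0.036 × 67.4 / (1 × 45.25 × 2.541^(2/3))]² = 0.000829.

S = 0.000829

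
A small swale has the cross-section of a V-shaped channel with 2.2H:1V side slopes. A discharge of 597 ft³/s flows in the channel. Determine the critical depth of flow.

At critical depth, Q² T / (g A³) = 1, i.e. A³/T = Q²/g = 597²/32.2 = 11070.
Try y = 5.95 ft: A³/T = 18050 — too large.
Try y = 5.4 ft: A³/T = 11110 — matches.

y_c = 5.4 ft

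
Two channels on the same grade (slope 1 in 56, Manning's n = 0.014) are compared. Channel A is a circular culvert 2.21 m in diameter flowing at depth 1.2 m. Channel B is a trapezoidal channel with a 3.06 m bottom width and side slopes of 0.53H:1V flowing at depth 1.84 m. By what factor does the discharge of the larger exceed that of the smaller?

5.1

Channel A: For a circular section of diameter D = 2.21 m at depth y = 1.2 m, the central angle is θ = 2 arccos(1 − 2y/D) = 3.314 rad. Then A = (D²/8)(θ − sin θ) = 2.128 m² and P = Dθ/2 = 3.662 m. Hydraulic radius R = A/P = 2.128/3.662 = 0.5811 m. Q_A = (1/0.014)·2.128·0.5811^(2/3)·√0.01786 = 14.14 m³/s.
Channel B: With bottom width b = 3.06 m and side slope z = 0.53: A = (b + zy)y = (3.06 + 0.53×1.84)×1.84 = 7.425 m²; P = b + 2y√(1+z²) = 3.06 + 2×1.84×1.132 = 7.225 m. Hydraulic radius R = A/P = 7.425/7.225 = 1.028 m. Q_B = (1/0.014)·7.425·1.028^(2/3)·√0.01786 = 72.17 m³/s.
The larger discharge is 72.17 m³/s and the smaller is 14.14 m³/s; the ratio is 5.1.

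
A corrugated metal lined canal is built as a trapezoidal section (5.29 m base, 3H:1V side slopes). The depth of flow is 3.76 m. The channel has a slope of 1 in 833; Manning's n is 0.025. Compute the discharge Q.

Q = 144 m³/s

With bottom width b = 5.29 m and side slope z = 3: A = (b + zy)y = (5.29 + 3×3.76)×3.76 = 62.3 m²; P = b + 2y√(1+z²) = 5.29 + 2×3.76×3.162 = 29.07 m.
Hydraulic radius R = A/P = 62.3/29.07 = 2.143 m.
Manning's equation: Q = (1/n) A R^(2/3) S^(1/2) = (1/0.025) × 62.3 × 2.143^(2/3) × 0.0012^(1/2) = 144 m³/s.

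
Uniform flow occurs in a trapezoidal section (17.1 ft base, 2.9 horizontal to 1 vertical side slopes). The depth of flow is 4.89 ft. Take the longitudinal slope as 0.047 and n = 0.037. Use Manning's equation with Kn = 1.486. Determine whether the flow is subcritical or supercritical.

supercritical

With bottom width b = 17.1 ft and side slope z = 2.9: A = (b + zy)y = (17.1 + 2.9×4.89)×4.89 = 153 ft²; P = b + 2y√(1+z²) = 17.1 + 2×4.89×3.068 = 47.1 ft.
Hydraulic radius R = A/P = 153/47.1 = 3.248 ft.
V = (1.486/n) R^(2/3) √S = (1.486/0.037) × 3.248^(2/3) × √0.047 = 19.09 ft/s. Hydraulic depth D_h = A/T = 153/45.46 = 3.365 ft.
Froude number Fr = V/√(g·D_h) = 19.09/√(32.2×3.365) = 1.83, which is greater than 1, so the flow is supercritical.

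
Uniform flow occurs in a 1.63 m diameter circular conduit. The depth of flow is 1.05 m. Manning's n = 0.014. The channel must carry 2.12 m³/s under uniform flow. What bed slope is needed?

S = 0.0012

For a circular section of diameter D = 1.63 m at depth y = 1.05 m, the central angle is θ = 2 arccos(1 − 2y/D) = 3.727 rad. Then A = (D²/8)(θ − sin θ) = 1.421 m² and P = Dθ/2 = 3.037 m.
Hydraulic radius R = A/P = 1.421/3.037 = 0.4679 m.
From Manning's equation, S = [nQ / (1 A R^(2/3))]² = [0.014 × 2.12 / (1 × 1.421 × 0.4679^(2/3))]² = 0.0012.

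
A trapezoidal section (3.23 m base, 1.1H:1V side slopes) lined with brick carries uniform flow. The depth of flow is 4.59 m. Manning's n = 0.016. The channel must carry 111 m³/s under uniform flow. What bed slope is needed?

With bottom width b = 3.23 m and side slope z = 1.1: A = (b + zy)y = (3.23 + 1.1×4.59)×4.59 = 38 m²; P = b + 2y√(1+z²) = 3.23 + 2×4.59×1.487 = 16.88 m.
Hydraulic radius R = A/P = 38/16.88 = 2.252 m.
From Manning's equation, S = [nQ / (1 A R^(2/3))]² = [0.016 × 111 / (1 × 38 × 2.252^(2/3))]² = 0.00074.

S = 0.00074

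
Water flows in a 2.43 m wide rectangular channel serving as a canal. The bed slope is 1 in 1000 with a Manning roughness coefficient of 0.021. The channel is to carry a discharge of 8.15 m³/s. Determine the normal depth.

y_n = 2.54 m

Manning's equation rearranged: A R^(2/3) = nQ / (1·√S) = 0.021 × 8.15 / (√0.001) = 5.412.
At y = 2.15 m: A R^(2/3) = 4.413 — too small.
At y = 3.24 m: A R^(2/3) = 7.25 — too large.
At y = 2.54 m: A R^(2/3) = 5.416 — ≈ 5.412.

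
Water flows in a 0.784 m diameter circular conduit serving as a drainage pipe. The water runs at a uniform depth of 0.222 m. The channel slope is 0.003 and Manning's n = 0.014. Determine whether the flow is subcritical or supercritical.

For a circular section of diameter D = 0.784 m at depth y = 0.222 m, the central angle is θ = 2 arccos(1 − 2y/D) = 2.244 rad. Then A = (D²/8)(θ − sin θ) = 0.1124 m² and P = Dθ/2 = 0.8798 m.
Hydraulic radius R = A/P = 0.1124/0.8798 = 0.1278 m.
V = (1/n) R^(2/3) √S = (1/0.014) × 0.1278^(2/3) × √0.003 = 0.9924 m/s. Hydraulic depth D_h = A/T = 0.1124/0.7064 = 0.1591 m.
Froude number Fr = V/√(g·D_h) = 0.9924/√(9.81×0.1591) = 0.794, which is less than 1, so the flow is subcritical.

subcritical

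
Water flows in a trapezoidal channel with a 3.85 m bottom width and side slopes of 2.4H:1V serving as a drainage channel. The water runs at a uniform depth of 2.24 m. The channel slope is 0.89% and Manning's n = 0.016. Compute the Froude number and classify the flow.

supercritical

With bottom width b = 3.85 m and side slope z = 2.4: A = (b + zy)y = (3.85 + 2.4×2.24)×2.24 = 20.67 m²; P = b + 2y√(1+z²) = 3.85 + 2×2.24×2.6 = 15.5 m.
Hydraulic radius R = A/P = 20.67/15.5 = 1.333 m.
V = (1/n) R^(2/3) √S = (1/0.016) × 1.333^(2/3) × √0.0089 = 7.143 m/s. Hydraulic depth D_h = A/T = 20.67/14.6 = 1.415 m.
Froude number Fr = V/√(g·D_h) = 7.143/√(9.81×1.415) = 1.92, which is greater than 1, so the flow is supercritical.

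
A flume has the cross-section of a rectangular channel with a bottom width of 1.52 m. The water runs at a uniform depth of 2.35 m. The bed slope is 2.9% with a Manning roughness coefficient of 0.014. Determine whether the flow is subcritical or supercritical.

supercritical

Flow area A = b·y = 1.52 × 2.35 = 3.572 m². Wetted perimeter P = b + 2y = 1.52 + 2×2.35 = 6.22 m.
Hydraulic radius R = A/P = 3.572/6.22 = 0.5743 m.
V = (1/n) R^(2/3) √S = (1/0.014) × 0.5743^(2/3) × √0.029 = 8.404 m/s. Hydraulic depth D_h = A/T = 3.572/1.52 = 2.35 m.
Froude number Fr = V/√(g·D_h) = 8.404/√(9.81×2.35) = 1.75, which is greater than 1, so the flow is supercritical.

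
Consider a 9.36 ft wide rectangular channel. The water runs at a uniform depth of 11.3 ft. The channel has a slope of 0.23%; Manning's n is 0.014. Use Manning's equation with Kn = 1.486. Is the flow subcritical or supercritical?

Flow area A = b·y = 9.36 × 11.3 = 105.8 ft². Wetted perimeter P = b + 2y = 9.36 + 2×11.3 = 31.96 ft.
Hydraulic radius R = A/P = 105.8/31.96 = 3.309 ft.
V = (1.486/n) R^(2/3) √S = (1.486/0.014) × 3.309^(2/3) × √0.0023 = 11.3 ft/s. Hydraulic depth D_h = A/T = 105.8/9.36 = 11.3 ft.
Froude number Fr = V/√(g·D_h) = 11.3/√(32.2×11.3) = 0.593, which is less than 1, so the flow is subcritical.

subcritical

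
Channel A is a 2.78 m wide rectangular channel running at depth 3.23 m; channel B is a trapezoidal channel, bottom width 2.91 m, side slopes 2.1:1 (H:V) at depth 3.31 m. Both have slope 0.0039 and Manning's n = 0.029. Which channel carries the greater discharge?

channel B

Channel A: Flow area A = b·y = 2.78 × 3.23 = 8.979 m². Wetted perimeter P = b + 2y = 2.78 + 2×3.23 = 9.24 m. Hydraulic radius R = A/P = 8.979/9.24 = 0.9718 m. Q_A = (1/0.029)·8.979·0.9718^(2/3)·√0.0039 = 18.97 m³/s.
Channel B: With bottom width b = 2.91 m and side slope z = 2.1: A = (b + zy)y = (2.91 + 2.1×3.31)×3.31 = 32.64 m²; P = b + 2y√(1+z²) = 2.91 + 2×3.31×2.326 = 18.31 m. Hydraulic radius R = A/P = 32.64/18.31 = 1.783 m. Q_B = (1/0.029)·32.64·1.783^(2/3)·√0.0039 = 103.3 m³/s.
Q_A = 18.97 m³/s vs Q_B = 103.3 m³/s, so channel B carries more.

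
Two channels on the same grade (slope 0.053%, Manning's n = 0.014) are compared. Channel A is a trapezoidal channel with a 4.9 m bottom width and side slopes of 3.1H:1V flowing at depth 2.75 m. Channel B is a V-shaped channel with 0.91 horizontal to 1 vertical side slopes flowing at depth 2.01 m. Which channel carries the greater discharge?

channel A

Channel A: With bottom width b = 4.9 m and side slope z = 3.1: A = (b + zy)y = (4.9 + 3.1×2.75)×2.75 = 36.92 m²; P = b + 2y√(1+z²) = 4.9 + 2×2.75×3.257 = 22.82 m. Hydraulic radius R = A/P = 36.92/22.82 = 1.618 m. Q_A = (1/0.014)·36.92·1.618^(2/3)·√0.00053 = 83.68 m³/s.
Channel B: For a triangular section with side slope z = 0.91: A = zy² = 0.91×2.01² = 3.676 m²; P = 2y√(1+z²) = 2×2.01×1.352 = 5.435 m. Hydraulic radius R = A/P = 3.676/5.435 = 0.6764 m. Q_B = (1/0.014)·3.676·0.6764^(2/3)·√0.00053 = 4.659 m³/s.
Q_A = 83.68 m³/s vs Q_B = 4.659 m³/s, so channel A carries more.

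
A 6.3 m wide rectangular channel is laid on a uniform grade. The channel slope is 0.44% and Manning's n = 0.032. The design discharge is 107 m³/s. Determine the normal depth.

y_n = 5.22 m

Manning's equation rearranged: A R^(2/3) = nQ / (1·√S) = 0.032 × 107 / (√0.0044) = 51.62.
At y = 6.47 m: A R^(2/3) = 67.24 — too large.
At y = 4.05 m: A R^(2/3) = 37.36 — too small.
At y = 5.22 m: A R^(2/3) = 51.58 — close enough.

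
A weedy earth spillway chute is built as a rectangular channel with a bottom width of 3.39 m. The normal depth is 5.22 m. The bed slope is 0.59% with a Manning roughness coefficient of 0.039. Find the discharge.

Flow area A = b·y = 3.39 × 5.22 = 17.7 m². Wetted perimeter P = b + 2y = 3.39 + 2×5.22 = 13.83 m.
Hydraulic radius R = A/P = 17.7/13.83 = 1.28 m.
Manning's equation: Q = (1/n) A R^(2/3) S^(1/2) = (1/0.039) × 17.7 × 1.28^(2/3) × 0.0059^(1/2) = 41.1 m³/s.

Q = 41.1 m³/s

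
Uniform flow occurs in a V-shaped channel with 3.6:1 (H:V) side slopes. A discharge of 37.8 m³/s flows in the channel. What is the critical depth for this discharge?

y_c = 1.86 m

At critical depth, Q² T / (g A³) = 1, i.e. A³/T = Q²/g = 37.8²/9.81 = 145.7.
Try y = 2.08 m: A³/T = 252.3 — too large.
Try y = 1.86 m: A³/T = 144.3 — matches.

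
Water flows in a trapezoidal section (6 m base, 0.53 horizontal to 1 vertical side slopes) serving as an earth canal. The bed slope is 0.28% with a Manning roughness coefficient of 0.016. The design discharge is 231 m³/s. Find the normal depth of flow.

Manning's equation rearranged: A R^(2/3) = nQ / (1·√S) = 0.016 × 231 / (√0.0028) = 69.85.
At y = 3.62 m: A R^(2/3) = 45.8 — short.
At y = 5.48 m: A R^(2/3) = 93.48 — over.
At y = 4.64 m: A R^(2/3) = 69.94 — matches.

y_n = 4.64 m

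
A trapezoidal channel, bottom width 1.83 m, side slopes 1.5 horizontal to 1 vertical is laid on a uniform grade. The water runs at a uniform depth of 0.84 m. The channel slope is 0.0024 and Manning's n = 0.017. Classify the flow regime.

With bottom width b = 1.83 m and side slope z = 1.5: A = (b + zy)y = (1.83 + 1.5×0.84)×0.84 = 2.596 m²; P = b + 2y√(1+z²) = 1.83 + 2×0.84×1.803 = 4.859 m.
Hydraulic radius R = A/P = 2.596/4.859 = 0.5342 m.
V = (1/n) R^(2/3) √S = (1/0.017) × 0.5342^(2/3) × √0.0024 = 1.897 m/s. Hydraulic depth D_h = A/T = 2.596/4.35 = 0.5967 m.
Froude number Fr = V/√(g·D_h) = 1.897/√(9.81×0.5967) = 0.784, which is less than 1, so the flow is subcritical.

subcritical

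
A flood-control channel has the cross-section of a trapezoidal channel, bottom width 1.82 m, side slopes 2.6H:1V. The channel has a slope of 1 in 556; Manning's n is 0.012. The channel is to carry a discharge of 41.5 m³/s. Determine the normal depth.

Manning's equation rearranged: A R^(2/3) = nQ / (1·√S) = 0.012 × 41.5 / (√0.001799) = 11.74.
Try y = 1.24 m: A R^(2/3) = 5.008 — short.
Try y = 2.07 m: A R^(2/3) = 16.04 — over.
Try y = 1.81 m: A R^(2/3) = 11.75 — ≈ 11.74.

y_n = 1.81 m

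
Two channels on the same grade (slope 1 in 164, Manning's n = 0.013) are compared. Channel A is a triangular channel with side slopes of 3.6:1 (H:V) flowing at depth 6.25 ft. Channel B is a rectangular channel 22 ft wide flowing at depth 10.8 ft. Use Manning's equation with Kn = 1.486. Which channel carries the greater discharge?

Channel A: For a triangular section with side slope z = 3.6: A = zy² = 3.6×6.25² = 140.6 ft²; P = 2y√(1+z²) = 2×6.25×3.736 = 46.7 ft. Hydraulic radius R = A/P = 140.6/46.7 = 3.011 ft. Q_A = (1.486/0.013)·140.6·3.011^(2/3)·√0.006098 = 2617 ft³/s.
Channel B: Flow area A = b·y = 22 × 10.8 = 237.6 ft². Wetted perimeter P = b + 2y = 22 + 2×10.8 = 43.6 ft. Hydraulic radius R = A/P = 237.6/43.6 = 5.45 ft. Q_B = (1.486/0.013)·237.6·5.45^(2/3)·√0.006098 = 6568 ft³/s.
Q_A = 2617 ft³/s vs Q_B = 6568 ft³/s, so channel B carries more.

channel B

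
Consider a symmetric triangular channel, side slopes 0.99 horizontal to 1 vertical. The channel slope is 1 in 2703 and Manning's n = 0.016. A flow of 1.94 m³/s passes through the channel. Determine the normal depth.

Manning's equation rearranged: A R^(2/3) = nQ / (1·√S) = 0.016 × 1.94 / (√0.00037) = 1.614.
Try y = 1.73 m: A R^(2/3) = 2.128 — high.
Try y = 1.1 m: A R^(2/3) = 0.6361 — low.
Try y = 1.56 m: A R^(2/3) = 1.615 — close enough.

y_n = 1.56 m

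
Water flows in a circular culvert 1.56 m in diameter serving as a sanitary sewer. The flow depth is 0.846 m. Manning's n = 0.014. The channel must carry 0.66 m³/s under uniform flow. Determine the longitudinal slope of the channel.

For a circular section of diameter D = 1.56 m at depth y = 0.846 m, the central angle is θ = 2 arccos(1 − 2y/D) = 3.311 rad. Then A = (D²/8)(θ − sin θ) = 1.059 m² and P = Dθ/2 = 2.583 m.
Hydraulic radius R = A/P = 1.059/2.583 = 0.4099 m.
From Manning's equation, S = [nQ / (1 A R^(2/3))]² = [0.014 × 0.66 / (1 × 1.059 × 0.4099^(2/3))]² = 0.00025.

S = 0.00025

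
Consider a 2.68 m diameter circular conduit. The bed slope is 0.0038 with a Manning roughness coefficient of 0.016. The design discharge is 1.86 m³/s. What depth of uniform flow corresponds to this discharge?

Manning's equation rearranged: A R^(2/3) = nQ / (1·√S) = 0.016 × 1.86 / (√0.0038) = 0.4828.
At y = 0.729 m: A R^(2/3) = 0.6988 — too large.
At y = 0.506 m: A R^(2/3) = 0.3365 — too small.
At y = 0.605 m: A R^(2/3) = 0.4828 — ≈ 0.4828.

y_n = 0.605 m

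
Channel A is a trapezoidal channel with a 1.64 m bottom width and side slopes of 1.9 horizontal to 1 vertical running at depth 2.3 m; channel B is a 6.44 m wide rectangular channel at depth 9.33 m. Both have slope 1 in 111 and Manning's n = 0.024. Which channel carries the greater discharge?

channel B

Channel A: With bottom width b = 1.64 m and side slope z = 1.9: A = (b + zy)y = (1.64 + 1.9×2.3)×2.3 = 13.82 m²; P = b + 2y√(1+z²) = 1.64 + 2×2.3×2.147 = 11.52 m. Hydraulic radius R = A/P = 13.82/11.52 = 1.2 m. Q_A = (1/0.024)·13.82·1.2^(2/3)·√0.009009 = 61.74 m³/s.
Channel B: Flow area A = b·y = 6.44 × 9.33 = 60.09 m². Wetted perimeter P = b + 2y = 6.44 + 2×9.33 = 25.1 m. Hydraulic radius R = A/P = 60.09/25.1 = 2.394 m. Q_B = (1/0.024)·60.09·2.394^(2/3)·√0.009009 = 425.2 m³/s.
Q_A = 61.74 m³/s vs Q_B = 425.2 m³/s, so channel B carries more.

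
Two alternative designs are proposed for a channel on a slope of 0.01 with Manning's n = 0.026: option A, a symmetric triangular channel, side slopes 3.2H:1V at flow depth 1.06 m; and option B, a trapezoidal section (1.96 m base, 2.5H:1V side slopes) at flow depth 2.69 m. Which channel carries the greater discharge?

Channel A: For a triangular section with side slope z = 3.2: A = zy² = 3.2×1.06² = 3.596 m²; P = 2y√(1+z²) = 2×1.06×3.353 = 7.108 m. Hydraulic radius R = A/P = 3.596/7.108 = 0.5059 m. Q_A = (1/0.026)·3.596·0.5059^(2/3)·√0.01 = 8.78 m³/s.
Channel B: With bottom width b = 1.96 m and side slope z = 2.5: A = (b + zy)y = (1.96 + 2.5×2.69)×2.69 = 23.36 m²; P = b + 2y√(1+z²) = 1.96 + 2×2.69×2.693 = 16.45 m. Hydraulic radius R = A/P = 23.36/16.45 = 1.421 m. Q_B = (1/0.026)·23.36·1.421^(2/3)·√0.01 = 113.6 m³/s.
Q_A = 8.78 m³/s vs Q_B = 113.6 m³/s, so channel B carries more.

channel B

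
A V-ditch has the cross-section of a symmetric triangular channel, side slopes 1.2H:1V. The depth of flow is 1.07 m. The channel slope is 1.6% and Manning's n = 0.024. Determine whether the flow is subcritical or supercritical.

For a triangular section with side slope z = 1.2: A = zy² = 1.2×1.07² = 1.374 m²; P = 2y√(1+z²) = 2×1.07×1.562 = 3.343 m.
Hydraulic radius R = A/P = 1.374/3.343 = 0.411 m.
V = (1/n) R^(2/3) √S = (1/0.024) × 0.411^(2/3) × √0.016 = 2.913 m/s. Hydraulic depth D_h = A/T = 1.374/2.568 = 0.535 m.
Froude number Fr = V/√(g·D_h) = 2.913/√(9.81×0.535) = 1.27, which is greater than 1, so the flow is supercritical.

supercritical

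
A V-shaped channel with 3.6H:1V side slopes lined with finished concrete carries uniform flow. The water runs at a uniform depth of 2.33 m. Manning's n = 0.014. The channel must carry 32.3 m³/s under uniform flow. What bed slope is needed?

For a triangular section with side slope z = 3.6: A = zy² = 3.6×2.33² = 19.54 m²; P = 2y√(1+z²) = 2×2.33×3.736 = 17.41 m.
Hydraulic radius R = A/P = 19.54/17.41 = 1.122 m.
From Manning's equation, S = [nQ / (1 A R^(2/3))]² = [0.014 × 32.3 / (1 × 19.54 × 1.122^(2/3))]² = 0.000459.

S = 0.000459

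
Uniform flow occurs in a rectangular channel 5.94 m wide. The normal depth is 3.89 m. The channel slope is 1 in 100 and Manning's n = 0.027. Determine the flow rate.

Q = 121 m³/s

Flow area A = b·y = 5.94 × 3.89 = 23.11 m². Wetted perimeter P = b + 2y = 5.94 + 2×3.89 = 13.72 m.
Hydraulic radius R = A/P = 23.11/13.72 = 1.684 m.
Manning's equation: Q = (1/n) A R^(2/3) S^(1/2) = (1/0.027) × 23.11 × 1.684^(2/3) × 0.01^(1/2) = 121 m³/s.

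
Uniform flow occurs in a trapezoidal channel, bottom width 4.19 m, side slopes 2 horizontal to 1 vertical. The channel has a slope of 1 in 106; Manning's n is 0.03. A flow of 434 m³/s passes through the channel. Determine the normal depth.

y_n = 4.96 m

Manning's equation rearranged: A R^(2/3) = nQ / (1·√S) = 0.03 × 434 / (√0.009434) = 134.
At y = 3.83 m: A R^(2/3) = 75.11 — too small.
At y = 6.21 m: A R^(2/3) = 225.3 — too large.
At y = 4.96 m: A R^(2/3) = 134.1 — matches.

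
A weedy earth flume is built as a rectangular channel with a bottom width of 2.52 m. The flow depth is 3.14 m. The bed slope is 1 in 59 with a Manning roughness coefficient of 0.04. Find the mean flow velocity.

V = 3.03 m/s

Flow area A = b·y = 2.52 × 3.14 = 7.913 m². Wetted perimeter P = b + 2y = 2.52 + 2×3.14 = 8.8 m.
Hydraulic radius R = A/P = 7.913/8.8 = 0.8992 m.
From Manning's equation, V = (1/n) R^(2/3) S^(1/2) = (1/0.04) × 0.8992^(2/3) × 0.01695^(1/2) = 3.03 m/s.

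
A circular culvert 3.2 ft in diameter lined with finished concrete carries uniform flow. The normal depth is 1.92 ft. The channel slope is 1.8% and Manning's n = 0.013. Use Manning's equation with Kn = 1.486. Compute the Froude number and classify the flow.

For a circular section of diameter D = 3.2 ft at depth y = 1.92 ft, the central angle is θ = 2 arccos(1 − 2y/D) = 3.544 rad. Then A = (D²/8)(θ − sin θ) = 5.038 ft² and P = Dθ/2 = 5.671 ft.
Hydraulic radius R = A/P = 5.038/5.671 = 0.8885 ft.
V = (1.486/n) R^(2/3) √S = (1.486/0.013) × 0.8885^(2/3) × √0.018 = 14.17 ft/s. Hydraulic depth D_h = A/T = 5.038/3.135 = 1.607 ft.
Froude number Fr = V/√(g·D_h) = 14.17/√(32.2×1.607) = 1.97, which is greater than 1, so the flow is supercritical.

supercritical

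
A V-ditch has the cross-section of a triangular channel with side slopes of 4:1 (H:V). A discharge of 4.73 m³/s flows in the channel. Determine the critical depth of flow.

At critical depth, Q² T / (g A³) = 1, i.e. A³/T = Q²/g = 4.73²/9.81 = 2.281.
Trying y = 0.686 m: A³/T = 1.215 — short.
Trying y = 0.778 m: A³/T = 2.28 — ≈ 2.281.

y_c = 0.778 m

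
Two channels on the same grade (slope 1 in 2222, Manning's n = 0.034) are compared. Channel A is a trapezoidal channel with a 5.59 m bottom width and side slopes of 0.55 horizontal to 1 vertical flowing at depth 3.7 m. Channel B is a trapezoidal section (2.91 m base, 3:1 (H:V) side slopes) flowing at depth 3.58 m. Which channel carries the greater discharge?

Channel A: With bottom width b = 5.59 m and side slope z = 0.55: A = (b + zy)y = (5.59 + 0.55×3.7)×3.7 = 28.21 m²; P = b + 2y√(1+z²) = 5.59 + 2×3.7×1.141 = 14.04 m. Hydraulic radius R = A/P = 28.21/14.04 = 2.01 m. Q_A = (1/0.034)·28.21·2.01^(2/3)·√0.00045 = 28.04 m³/s.
Channel B: With bottom width b = 2.91 m and side slope z = 3: A = (b + zy)y = (2.91 + 3×3.58)×3.58 = 48.87 m²; P = b + 2y√(1+z²) = 2.91 + 2×3.58×3.162 = 25.55 m. Hydraulic radius R = A/P = 48.87/25.55 = 1.912 m. Q_B = (1/0.034)·48.87·1.912^(2/3)·√0.00045 = 46.98 m³/s.
Q_A = 28.04 m³/s vs Q_B = 46.98 m³/s, so channel B carries more.

channel B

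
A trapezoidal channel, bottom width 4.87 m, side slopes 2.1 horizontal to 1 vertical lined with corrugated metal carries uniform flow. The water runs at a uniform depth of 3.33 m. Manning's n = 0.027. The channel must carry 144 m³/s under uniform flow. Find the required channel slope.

With bottom width b = 4.87 m and side slope z = 2.1: A = (b + zy)y = (4.87 + 2.1×3.33)×3.33 = 39.5 m²; P = b + 2y√(1+z²) = 4.87 + 2×3.33×2.326 = 20.36 m.
Hydraulic radius R = A/P = 39.5/20.36 = 1.94 m.
From Manning's equation, S = [nQ / (1 A R^(2/3))]² = [0.027 × 144 / (1 × 39.5 × 1.94^(2/3))]² = 0.004.

S = 0.004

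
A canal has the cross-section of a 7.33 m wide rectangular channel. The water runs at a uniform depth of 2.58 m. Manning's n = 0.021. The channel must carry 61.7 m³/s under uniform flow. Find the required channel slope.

S = 0.0027

Flow area A = b·y = 7.33 × 2.58 = 18.91 m². Wetted perimeter P = b + 2y = 7.33 + 2×2.58 = 12.49 m.
Hydraulic radius R = A/P = 18.91/12.49 = 1.514 m.
From Manning's equation, S = [nQ / (1 A R^(2/3))]² = [0.021 × 61.7 / (1 × 18.91 × 1.514^(2/3))]² = 0.0027.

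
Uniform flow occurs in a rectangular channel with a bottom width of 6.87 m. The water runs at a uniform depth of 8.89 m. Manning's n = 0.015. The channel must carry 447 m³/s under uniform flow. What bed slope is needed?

Flow area A = b·y = 6.87 × 8.89 = 61.07 m². Wetted perimeter P = b + 2y = 6.87 + 2×8.89 = 24.65 m.
Hydraulic radius R = A/P = 61.07/24.65 = 2.478 m.
From Manning's equation, S = [nQ / (1 A R^(2/3))]² = [0.015 × 447 / (1 × 61.07 × 2.478^(2/3))]² = 0.00359.

S = 0.00359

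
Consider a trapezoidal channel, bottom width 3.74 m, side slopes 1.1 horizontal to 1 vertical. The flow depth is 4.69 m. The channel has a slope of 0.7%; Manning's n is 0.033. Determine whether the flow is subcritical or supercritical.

subcritical

With bottom width b = 3.74 m and side slope z = 1.1: A = (b + zy)y = (3.74 + 1.1×4.69)×4.69 = 41.74 m²; P = b + 2y√(1+z²) = 3.74 + 2×4.69×1.487 = 17.68 m.
Hydraulic radius R = A/P = 41.74/17.68 = 2.36 m.
V = (1/n) R^(2/3) √S = (1/0.033) × 2.36^(2/3) × √0.007 = 4.494 m/s. Hydraulic depth D_h = A/T = 41.74/14.06 = 2.969 m.
Froude number Fr = V/√(g·D_h) = 4.494/√(9.81×2.969) = 0.833, which is less than 1, so the flow is subcritical.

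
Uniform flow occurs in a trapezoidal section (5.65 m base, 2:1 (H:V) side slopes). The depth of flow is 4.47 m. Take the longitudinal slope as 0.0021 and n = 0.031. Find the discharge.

With bottom width b = 5.65 m and side slope z = 2: A = (b + zy)y = (5.65 + 2×4.47)×4.47 = 65.22 m²; P = b + 2y√(1+z²) = 5.65 + 2×4.47×2.236 = 25.64 m.
Hydraulic radius R = A/P = 65.22/25.64 = 2.544 m.
Manning's equation: Q = (1/n) A R^(2/3) S^(1/2) = (1/0.031) × 65.22 × 2.544^(2/3) × 0.0021^(1/2) = 180 m³/s.

Q = 180 m³/s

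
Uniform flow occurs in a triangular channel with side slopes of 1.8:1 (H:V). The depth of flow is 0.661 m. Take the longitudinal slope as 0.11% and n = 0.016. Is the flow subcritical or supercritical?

subcritical

For a triangular section with side slope z = 1.8: A = zy² = 1.8×0.661² = 0.7865 m²; P = 2y√(1+z²) = 2×0.661×2.059 = 2.722 m.
Hydraulic radius R = A/P = 0.7865/2.722 = 0.2889 m.
V = (1/n) R^(2/3) √S = (1/0.016) × 0.2889^(2/3) × √0.0011 = 0.9059 m/s. Hydraulic depth D_h = A/T = 0.7865/2.38 = 0.3305 m.
Froude number Fr = V/√(g·D_h) = 0.9059/√(9.81×0.3305) = 0.503, which is less than 1, so the flow is subcritical.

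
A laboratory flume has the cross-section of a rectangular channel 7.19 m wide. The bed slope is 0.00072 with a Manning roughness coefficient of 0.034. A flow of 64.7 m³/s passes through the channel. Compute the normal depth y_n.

y_n = 6.51 m

Manning's equation rearranged: A R^(2/3) = nQ / (1·√S) = 0.034 × 64.7 / (√0.00072) = 81.98.
At y = 7.51 m: A R^(2/3) = 97.63 — over.
At y = 6.51 m: A R^(2/3) = 81.94 — matches.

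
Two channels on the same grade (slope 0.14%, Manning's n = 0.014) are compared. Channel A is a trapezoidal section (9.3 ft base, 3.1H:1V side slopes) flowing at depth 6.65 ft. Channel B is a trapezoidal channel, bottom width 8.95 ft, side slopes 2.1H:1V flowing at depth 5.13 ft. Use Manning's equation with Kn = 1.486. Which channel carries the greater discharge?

channel A

Channel A: With bottom width b = 9.3 ft and side slope z = 3.1: A = (b + zy)y = (9.3 + 3.1×6.65)×6.65 = 198.9 ft²; P = b + 2y√(1+z²) = 9.3 + 2×6.65×3.257 = 52.62 ft. Hydraulic radius R = A/P = 198.9/52.62 = 3.78 ft. Q_A = (1.486/0.014)·198.9·3.78^(2/3)·√0.0014 = 1917 ft³/s.
Channel B: With bottom width b = 8.95 ft and side slope z = 2.1: A = (b + zy)y = (8.95 + 2.1×5.13)×5.13 = 101.2 ft²; P = b + 2y√(1+z²) = 8.95 + 2×5.13×2.326 = 32.81 ft. Hydraulic radius R = A/P = 101.2/32.81 = 3.083 ft. Q_B = (1.486/0.014)·101.2·3.083^(2/3)·√0.0014 = 851.3 ft³/s.
Q_A = 1917 ft³/s vs Q_B = 851.3 ft³/s, so channel A carries more.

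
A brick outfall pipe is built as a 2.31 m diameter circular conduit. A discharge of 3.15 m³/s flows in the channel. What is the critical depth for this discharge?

y_c = 0.808 m

At critical depth, Q² T / (g A³) = 1, i.e. A³/T = Q²/g = 3.15²/9.81 = 1.011.
Try y = 0.922 m: A³/T = 1.681 — over.
Try y = 0.592 m: A³/T = 0.3028 — short.
Try y = 0.808 m: A³/T = 1.011 — close enough.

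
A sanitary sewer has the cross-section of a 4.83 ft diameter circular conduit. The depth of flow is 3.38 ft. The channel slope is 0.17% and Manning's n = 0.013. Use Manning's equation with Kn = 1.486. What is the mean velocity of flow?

V = 5.98 ft/s

For a circular section of diameter D = 4.83 ft at depth y = 3.38 ft, the central angle is θ = 2 arccos(1 − 2y/D) = 3.964 rad. Then A = (D²/8)(θ − sin θ) = 13.69 ft² and P = Dθ/2 = 9.572 ft.
Hydraulic radius R = A/P = 13.69/9.572 = 1.431 ft.
From Manning's equation, V = (1.486/n) R^(2/3) S^(1/2) = (1.486/0.013) × 1.431^(2/3) × 0.0017^(1/2) = 5.98 ft/s.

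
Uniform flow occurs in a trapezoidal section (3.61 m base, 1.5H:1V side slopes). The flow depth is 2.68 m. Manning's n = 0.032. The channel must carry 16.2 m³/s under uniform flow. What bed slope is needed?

S = 0.000361

With bottom width b = 3.61 m and side slope z = 1.5: A = (b + zy)y = (3.61 + 1.5×2.68)×2.68 = 20.45 m²; P = b + 2y√(1+z²) = 3.61 + 2×2.68×1.803 = 13.27 m.
Hydraulic radius R = A/P = 20.45/13.27 = 1.541 m.
From Manning's equation, S = [nQ / (1 A R^(2/3))]² = [0.032 × 16.2 / (1 × 20.45 × 1.541^(2/3))]² = 0.000361.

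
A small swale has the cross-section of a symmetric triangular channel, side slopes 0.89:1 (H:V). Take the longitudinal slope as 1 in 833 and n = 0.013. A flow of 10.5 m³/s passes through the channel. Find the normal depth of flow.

Manning's equation rearranged: A R^(2/3) = nQ / (1·√S) = 0.013 × 10.5 / (√0.0012) = 3.94.
Try y = 2.93 m: A R^(2/3) = 7.507 — too large.
Try y = 1.92 m: A R^(2/3) = 2.432 — too small.
Try y = 2.3 m: A R^(2/3) = 3.937 — close enough.

y_n = 2.3 m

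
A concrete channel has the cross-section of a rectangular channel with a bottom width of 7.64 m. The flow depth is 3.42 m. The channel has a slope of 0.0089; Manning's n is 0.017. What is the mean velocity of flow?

V = 8.23 m/s

Flow area A = b·y = 7.64 × 3.42 = 26.13 m². Wetted perimeter P = b + 2y = 7.64 + 2×3.42 = 14.48 m.
Hydraulic radius R = A/P = 26.13/14.48 = 1.804 m.
From Manning's equation, V = (1/n) R^(2/3) S^(1/2) = (1/0.017) × 1.804^(2/3) × 0.0089^(1/2) = 8.23 m/s.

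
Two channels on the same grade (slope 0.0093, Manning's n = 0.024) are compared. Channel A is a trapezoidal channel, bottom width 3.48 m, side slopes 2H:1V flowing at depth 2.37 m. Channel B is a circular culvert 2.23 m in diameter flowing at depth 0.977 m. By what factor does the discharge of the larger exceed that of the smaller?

Channel A: With bottom width b = 3.48 m and side slope z = 2: A = (b + zy)y = (3.48 + 2×2.37)×2.37 = 19.48 m²; P = b + 2y√(1+z²) = 3.48 + 2×2.37×2.236 = 14.08 m. Hydraulic radius R = A/P = 19.48/14.08 = 1.384 m. Q_A = (1/0.024)·19.48·1.384^(2/3)·√0.0093 = 97.2 m³/s.
Channel B: For a circular section of diameter D = 2.23 m at depth y = 0.977 m, the central angle is θ = 2 arccos(1 − 2y/D) = 2.893 rad. Then A = (D²/8)(θ − sin θ) = 1.646 m² and P = Dθ/2 = 3.226 m. Hydraulic radius R = A/P = 1.646/3.226 = 0.5102 m. Q_B = (1/0.024)·1.646·0.5102^(2/3)·√0.0093 = 4.223 m³/s.
The larger discharge is 97.2 m³/s and the smaller is 4.223 m³/s; the ratio is 23.

23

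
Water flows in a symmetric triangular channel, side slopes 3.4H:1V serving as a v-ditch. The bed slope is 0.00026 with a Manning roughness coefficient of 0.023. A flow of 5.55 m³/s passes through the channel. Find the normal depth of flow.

y_n = 1.65 m

Manning's equation rearranged: A R^(2/3) = nQ / (1·√S) = 0.023 × 5.55 / (√0.00026) = 7.917.
At y = 1.79 m: A R^(2/3) = 9.841 — too large.
At y = 1.36 m: A R^(2/3) = 4.73 — too small.
At y = 1.65 m: A R^(2/3) = 7.92 — close enough.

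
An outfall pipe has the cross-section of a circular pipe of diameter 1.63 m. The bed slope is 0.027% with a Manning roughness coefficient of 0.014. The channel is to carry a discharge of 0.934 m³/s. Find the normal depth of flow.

Manning's equation rearranged: A R^(2/3) = nQ / (1·√S) = 0.014 × 0.934 / (√0.00027) = 0.7958.
Try y = 0.684 m: A R^(2/3) = 0.4217 — short.
Try y = 1.26 m: A R^(2/3) = 1.082 — over.
Try y = 0.999 m: A R^(2/3) = 0.7958 — ≈ 0.7958.

y_n = 0.999 m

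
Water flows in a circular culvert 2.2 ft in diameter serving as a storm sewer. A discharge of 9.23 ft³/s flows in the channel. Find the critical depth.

y_c = 1.05 ft

At critical depth, Q² T / (g A³) = 1, i.e. A³/T = Q²/g = 9.23²/32.2 = 2.646.
Try y = 0.894 ft: A³/T = 1.411 — short.
Try y = 1.34 ft: A³/T = 6.638 — over.
Try y = 1.05 ft: A³/T = 2.613 — close enough.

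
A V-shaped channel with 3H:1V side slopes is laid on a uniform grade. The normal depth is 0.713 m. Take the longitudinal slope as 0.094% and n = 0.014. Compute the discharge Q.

For a triangular section with side slope z = 3: A = zy² = 3×0.713² = 1.525 m²; P = 2y√(1+z²) = 2×0.713×3.162 = 4.509 m.
Hydraulic radius R = A/P = 1.525/4.509 = 0.3382 m.
Manning's equation: Q = (1/n) A R^(2/3) S^(1/2) = (1/0.014) × 1.525 × 0.3382^(2/3) × 0.00094^(1/2) = 1.62 m³/s.

Q = 1.62 m³/s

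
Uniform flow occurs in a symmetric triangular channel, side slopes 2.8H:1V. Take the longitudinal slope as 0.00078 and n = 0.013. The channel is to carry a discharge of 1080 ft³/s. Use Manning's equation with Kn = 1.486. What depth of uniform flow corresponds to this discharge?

Manning's equation rearranged: A R^(2/3) = nQ / (1.486·√S) = 0.013 × 1080 / (1.486 × √0.00078) = 338.3.
Try y = 8.69 ft: A R^(2/3) = 540.9 — high.
Try y = 5.47 ft: A R^(2/3) = 157.4 — low.
Try y = 7.29 ft: A R^(2/3) = 338.6 — close enough.

y_n = 7.29 ft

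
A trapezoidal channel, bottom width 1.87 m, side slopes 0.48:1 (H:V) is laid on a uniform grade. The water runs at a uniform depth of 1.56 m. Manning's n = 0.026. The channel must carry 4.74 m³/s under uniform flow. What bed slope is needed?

With bottom width b = 1.87 m and side slope z = 0.48: A = (b + zy)y = (1.87 + 0.48×1.56)×1.56 = 4.085 m²; P = b + 2y√(1+z²) = 1.87 + 2×1.56×1.109 = 5.331 m.
Hydraulic radius R = A/P = 4.085/5.331 = 0.7664 m.
From Manning's equation, S = [nQ / (1 A R^(2/3))]² = [0.026 × 4.74 / (1 × 4.085 × 0.7664^(2/3))]² = 0.0013.

S = 0.0013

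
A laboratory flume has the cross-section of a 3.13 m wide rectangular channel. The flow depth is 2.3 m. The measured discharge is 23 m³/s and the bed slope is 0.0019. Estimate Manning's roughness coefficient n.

Flow area A = b·y = 3.13 × 2.3 = 7.199 m². Wetted perimeter P = b + 2y = 3.13 + 2×2.3 = 7.73 m.
Hydraulic radius R = A/P = 7.199/7.73 = 0.9313 m.
Rearranging Manning's equation: n = (1/Q) A R^(2/3) S^(1/2) = (1/23) × 7.199 × 0.9313^(2/3) × √0.0019 = 0.013.

n = 0.013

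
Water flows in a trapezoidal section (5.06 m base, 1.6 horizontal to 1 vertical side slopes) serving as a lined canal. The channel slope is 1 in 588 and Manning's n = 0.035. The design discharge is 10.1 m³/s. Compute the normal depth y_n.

Manning's equation rearranged: A R^(2/3) = nQ / (1·√S) = 0.035 × 10.1 / (√0.001701) = 8.572.
At y = 1.51 m: A R^(2/3) = 11.66 — over.
At y = 0.919 m: A R^(2/3) = 4.748 — short.
At y = 1.28 m: A R^(2/3) = 8.606 — matches.

y_n = 1.28 m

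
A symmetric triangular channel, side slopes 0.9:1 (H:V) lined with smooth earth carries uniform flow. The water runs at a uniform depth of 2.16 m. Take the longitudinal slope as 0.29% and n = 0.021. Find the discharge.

For a triangular section with side slope z = 0.9: A = zy² = 0.9×2.16² = 4.199 m²; P = 2y√(1+z²) = 2×2.16×1.345 = 5.812 m.
Hydraulic radius R = A/P = 4.199/5.812 = 0.7225 m.
Manning's equation: Q = (1/n) A R^(2/3) S^(1/2) = (1/0.021) × 4.199 × 0.7225^(2/3) × 0.0029^(1/2) = 8.67 m³/s.

Q = 8.67 m³/s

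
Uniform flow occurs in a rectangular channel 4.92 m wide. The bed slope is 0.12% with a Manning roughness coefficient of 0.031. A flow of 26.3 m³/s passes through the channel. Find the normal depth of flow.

y_n = 3.69 m

Manning's equation rearranged: A R^(2/3) = nQ / (1·√S) = 0.031 × 26.3 / (√0.0012) = 23.54.
Try y = 4.36 m: A R^(2/3) = 29.01 — over.
Try y = 3.12 m: A R^(2/3) = 18.99 — short.
Try y = 3.69 m: A R^(2/3) = 23.54 — ≈ 23.54.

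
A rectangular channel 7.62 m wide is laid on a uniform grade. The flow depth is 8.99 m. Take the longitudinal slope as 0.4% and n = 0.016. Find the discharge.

Flow area A = b·y = 7.62 × 8.99 = 68.5 m². Wetted perimeter P = b + 2y = 7.62 + 2×8.99 = 25.6 m.
Hydraulic radius R = A/P = 68.5/25.6 = 2.676 m.
Manning's equation: Q = (1/n) A R^(2/3) S^(1/2) = (1/0.016) × 68.5 × 2.676^(2/3) × 0.004^(1/2) = 522 m³/s.

Q = 522 m³/s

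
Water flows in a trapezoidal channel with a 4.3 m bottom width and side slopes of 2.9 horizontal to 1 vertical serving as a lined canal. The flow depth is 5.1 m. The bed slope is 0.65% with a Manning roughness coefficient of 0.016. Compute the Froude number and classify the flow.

supercritical

With bottom width b = 4.3 m and side slope z = 2.9: A = (b + zy)y = (4.3 + 2.9×5.1)×5.1 = 97.36 m²; P = b + 2y√(1+z²) = 4.3 + 2×5.1×3.068 = 35.59 m.
Hydraulic radius R = A/P = 97.36/35.59 = 2.736 m.
V = (1/n) R^(2/3) √S = (1/0.016) × 2.736^(2/3) × √0.0065 = 9.856 m/s. Hydraulic depth D_h = A/T = 97.36/33.88 = 2.874 m.
Froude number Fr = V/√(g·D_h) = 9.856/√(9.81×2.874) = 1.86, which is greater than 1, so the flow is supercritical.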